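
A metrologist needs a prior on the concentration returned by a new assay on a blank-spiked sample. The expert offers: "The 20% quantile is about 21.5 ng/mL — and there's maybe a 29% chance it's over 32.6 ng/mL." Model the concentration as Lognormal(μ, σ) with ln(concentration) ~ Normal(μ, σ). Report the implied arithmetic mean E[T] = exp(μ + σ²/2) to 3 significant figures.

E[T] ≈ 28.9 ng/mL

If T ~ Lognormal(μ,σ) then ln T ~ Normal(μ,σ), so the p-quantile of ln T is μ + z_p·σ.
ln(21.5) = 3.068 and ln(32.6) = 3.484; z_{0.2} = -0.8416, z_{0.71} = 0.5534.
σ = (3.484 − 3.068)/(0.5534 − (-0.8416)) = 0.298.
μ = 3.068 − (-0.8416)·0.298 = 3.319.
E[T] = exp(μ + σ²/2) = exp(3.319 + 0.0445) = 28.9 ng/mL.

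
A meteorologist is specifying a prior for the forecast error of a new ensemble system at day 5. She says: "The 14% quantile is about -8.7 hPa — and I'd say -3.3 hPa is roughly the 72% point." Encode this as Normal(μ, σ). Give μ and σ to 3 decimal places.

The p-quantile of Normal(μ,σ) is μ + z_p·σ, with z_{0.14} = -1.08 and z_{0.72} = 0.5828.
Eliminate σ: μ = (z₂·x₁ − z₁·x₂)/(z₂ − z₁) = (0.5828·-8.7 − (-1.08)·-3.3)/1.663 = -5.192.
Then σ = (x₂ − x₁)/(z₂ − z₁) = (-3.3 − -8.7)/1.663 = 3.247.

μ = -5.192, σ = 3.247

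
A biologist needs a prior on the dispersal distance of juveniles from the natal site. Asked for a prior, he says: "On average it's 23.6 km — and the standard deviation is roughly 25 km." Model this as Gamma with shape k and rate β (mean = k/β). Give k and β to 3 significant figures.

For Gamma(k, rate β): mean = k/β, variance = k/β², so CV = 1/√k.
CV = SD/mean = 25/23.6 = 1.059, hence k = 1/CV² = 0.891.
Then β = k/mean = 0.891/23.6 = 0.0378.

k ≈ 0.891, β ≈ 0.0378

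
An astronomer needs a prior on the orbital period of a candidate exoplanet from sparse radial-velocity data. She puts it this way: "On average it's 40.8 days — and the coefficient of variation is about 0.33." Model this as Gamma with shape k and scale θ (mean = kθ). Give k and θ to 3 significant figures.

k ≈ 9.18, θ ≈ 4.44

For Gamma(k, scale θ): mean = kθ, variance = kθ², so CV = 1/√k.
CV = 0.33, hence k = 1/CV² = 9.18.
Then θ = mean/k = 40.8/9.18 = 4.44.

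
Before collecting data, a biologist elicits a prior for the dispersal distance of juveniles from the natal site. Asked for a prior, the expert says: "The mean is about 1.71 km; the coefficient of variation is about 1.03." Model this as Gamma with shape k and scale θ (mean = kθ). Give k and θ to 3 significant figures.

k ≈ 0.943, θ ≈ 1.81

For Gamma(k, scale θ): mean = kθ, variance = kθ², so CV = 1/√k.
CV = 1.03, hence k = 1/CV² = 0.943.
Then θ = mean/k = 1.71/0.943 = 1.81.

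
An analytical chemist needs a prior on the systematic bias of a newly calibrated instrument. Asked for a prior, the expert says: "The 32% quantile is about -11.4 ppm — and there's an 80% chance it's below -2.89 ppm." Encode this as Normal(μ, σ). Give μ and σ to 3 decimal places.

For Normal(μ,σ), the p-quantile is μ + z_p·σ. Here z_{0.32} = -0.4677, z_{0.8} = 0.8416.
So -11.4 = μ − 0.4677σ and -2.89 = μ + 0.8416σ.
Subtracting: σ = (-2.89 − -11.4)/(0.8416 − (-0.4677)) = 6.500.
Then μ = -11.4 − (-0.4677)·6.500 = -8.360.

μ = -8.360, σ = 6.500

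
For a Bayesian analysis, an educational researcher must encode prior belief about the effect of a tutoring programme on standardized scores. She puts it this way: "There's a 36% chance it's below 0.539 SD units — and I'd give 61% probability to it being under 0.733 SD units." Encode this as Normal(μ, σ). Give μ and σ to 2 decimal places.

μ = 0.65, σ = 0.30

The p-quantile of Normal(μ,σ) is μ + z_p·σ, with z_{0.36} = -0.3585 and z_{0.61} = 0.2793.
Eliminate σ: μ = (z₂·x₁ − z₁·x₂)/(z₂ − z₁) = (0.2793·0.539 − (-0.3585)·0.733)/0.6378 = 0.65.
Then σ = (x₂ − x₁)/(z₂ − z₁) = (0.733 − 0.539)/0.6378 = 0.30.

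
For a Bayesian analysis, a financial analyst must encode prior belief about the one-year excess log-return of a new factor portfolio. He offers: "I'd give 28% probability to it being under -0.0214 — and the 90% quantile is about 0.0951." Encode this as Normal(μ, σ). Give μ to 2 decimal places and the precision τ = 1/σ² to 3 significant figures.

μ = 0.02, τ = 256

The p-quantile of Normal(μ,σ) is μ + z_p·σ, with z_{0.28} = -0.5828 and z_{0.9} = 1.282.
Eliminate σ: μ = (z₂·x₁ − z₁·x₂)/(z₂ − z₁) = (1.282·-0.0214 − (-0.5828)·0.0951)/1.864 = 0.02.
Then σ = (x₂ − x₁)/(z₂ − z₁) = (0.0951 − -0.0214)/1.864 = 0.06.
Precision τ = 1/σ² = 1/0.06249² = 256.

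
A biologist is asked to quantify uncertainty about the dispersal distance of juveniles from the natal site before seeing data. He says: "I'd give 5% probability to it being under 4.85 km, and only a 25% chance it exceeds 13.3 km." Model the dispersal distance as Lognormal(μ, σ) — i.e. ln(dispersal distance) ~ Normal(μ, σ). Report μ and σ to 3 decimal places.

μ ≈ 2.294, σ ≈ 0.435

If T ~ Lognormal(μ,σ) then ln T ~ Normal(μ,σ), so the p-quantile of ln T is μ + z_p·σ.
ln(4.85) = 1.579 and ln(13.3) = 2.588; z_{0.05} = -1.645, z_{0.75} = 0.6745.
σ = (2.588 − 1.579)/(0.6745 − (-1.645)) = 0.435.
μ = 1.579 − (-1.645)·0.435 = 2.294.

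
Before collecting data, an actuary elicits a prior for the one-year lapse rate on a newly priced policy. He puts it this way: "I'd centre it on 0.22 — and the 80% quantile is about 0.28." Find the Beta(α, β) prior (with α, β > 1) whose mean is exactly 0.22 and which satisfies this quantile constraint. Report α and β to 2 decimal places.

With mean 0.22 fixed, write α = 0.22s, β = 0.78s where s = α+β.
Need P(θ < 0.28) = 0.8 under Beta(0.22s, 0.78s). Normal approximation: (q−m)/√(m(1−m)/s) ≈ z_{0.8} = 0.842, so s ≈ 0.22·0.78·(0.842)²/(0.28−0.22)² = 33.8.
At s = 33.8: P(θ<0.28) ≈ 0.807. Adjusting to match 0.8 gives s ≈ 31.46.
So α = 0.22·31.46 ≈ 6.92, β = 0.78·31.46 ≈ 24.54.

α ≈ 6.92, β ≈ 24.54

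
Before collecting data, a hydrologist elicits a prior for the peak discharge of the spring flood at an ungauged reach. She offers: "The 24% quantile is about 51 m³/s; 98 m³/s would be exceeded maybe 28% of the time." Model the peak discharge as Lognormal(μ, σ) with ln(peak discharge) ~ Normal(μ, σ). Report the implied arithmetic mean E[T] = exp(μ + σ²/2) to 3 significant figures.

E[T] ≈ 82.9 m³/s

If T ~ Lognormal(μ,σ) then ln T ~ Normal(μ,σ), so the p-quantile of ln T is μ + z_p·σ.
ln(51) = 3.932 and ln(98) = 4.585; z_{0.24} = -0.7063, z_{0.72} = 0.5828.
σ = (4.585 − 3.932)/(0.5828 − (-0.7063)) = 0.507.
μ = 3.932 − (-0.7063)·0.507 = 4.290.
E[T] = exp(μ + σ²/2) = exp(4.290 + 0.1283) = 82.9 m³/s.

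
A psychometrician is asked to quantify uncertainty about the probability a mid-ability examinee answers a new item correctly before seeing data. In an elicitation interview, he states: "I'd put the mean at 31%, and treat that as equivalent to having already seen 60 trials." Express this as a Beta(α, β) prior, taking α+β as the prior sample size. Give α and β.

Under the effective-sample-size interpretation, Beta(α, β) has prior mean α/(α+β) and prior sample size α+β.
So α+β = 60 and α/(α+β) = 0.31, giving α = 0.31·60 = 18.6 and β = 60 − 18.6 = 41.4.

α = 18.6, β = 41.4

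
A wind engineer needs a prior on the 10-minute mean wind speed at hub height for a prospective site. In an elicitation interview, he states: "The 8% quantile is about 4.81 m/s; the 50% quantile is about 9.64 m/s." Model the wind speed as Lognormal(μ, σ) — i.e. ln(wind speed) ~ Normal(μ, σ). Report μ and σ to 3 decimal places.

If T ~ Lognormal(μ,σ) then ln T ~ Normal(μ,σ), so the p-quantile of ln T is μ + z_p·σ.
ln(4.81) = 1.571 and ln(9.64) = 2.266; z_{0.08} = -1.405, z_{0.5} = 0.
σ = (2.266 − 1.571)/(0 − (-1.405)) = 0.495.
μ = 1.571 − (-1.405)·0.495 = 2.266.

μ ≈ 2.266, σ ≈ 0.495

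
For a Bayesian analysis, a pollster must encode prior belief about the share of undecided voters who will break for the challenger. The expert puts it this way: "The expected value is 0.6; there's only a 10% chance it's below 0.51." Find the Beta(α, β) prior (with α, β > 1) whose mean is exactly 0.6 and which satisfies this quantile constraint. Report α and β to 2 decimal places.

With mean 0.6 fixed, write α = 0.6s, β = 0.4s where s = α+β.
Need P(θ < 0.51) = 0.1 under Beta(0.6s, 0.4s). Normal approximation: (q−m)/√(m(1−m)/s) ≈ z_{0.1} = -1.28, so s ≈ 0.6·0.4·(-1.28)²/(0.51−0.6)² = 48.7.
At s = 48.7: P(θ<0.51) ≈ 0.101. Adjusting to match 0.1 gives s ≈ 49.27.
So α = 0.6·49.27 ≈ 29.56, β = 0.4·49.27 ≈ 19.71.

α ≈ 29.56, β ≈ 19.71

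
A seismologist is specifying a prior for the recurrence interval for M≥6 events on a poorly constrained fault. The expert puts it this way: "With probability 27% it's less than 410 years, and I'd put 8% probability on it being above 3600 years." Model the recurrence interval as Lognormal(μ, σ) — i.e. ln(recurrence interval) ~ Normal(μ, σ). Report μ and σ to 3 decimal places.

If T ~ Lognormal(μ,σ) then ln T ~ Normal(μ,σ), so the p-quantile of ln T is μ + z_p·σ.
ln(410) = 6.016 and ln(3600) = 8.189; z_{0.27} = -0.6128, z_{0.92} = 1.405.
σ = (8.189 − 6.016)/(1.405 − (-0.6128)) = 1.077.
μ = 6.016 − (-0.6128)·1.077 = 6.676.

μ ≈ 6.676, σ ≈ 1.077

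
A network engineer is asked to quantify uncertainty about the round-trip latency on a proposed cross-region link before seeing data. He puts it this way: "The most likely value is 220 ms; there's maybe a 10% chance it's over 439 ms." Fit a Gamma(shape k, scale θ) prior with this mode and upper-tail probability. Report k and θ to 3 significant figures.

k ≈ 5.02, θ ≈ 54.8

Gamma(k,θ) with k>1 has mode (k−1)θ, so θ = 220/(k−1).
Need P(X < 439) = 0.9 with θ tied to k this way. Start at k = 2, θ = 220: P(X<439) ≈ 0.593.
Too low — raise k to concentrate. Iterating converges to k ≈ 5.02.
Then θ = 220/(5.02−1) ≈ 54.8.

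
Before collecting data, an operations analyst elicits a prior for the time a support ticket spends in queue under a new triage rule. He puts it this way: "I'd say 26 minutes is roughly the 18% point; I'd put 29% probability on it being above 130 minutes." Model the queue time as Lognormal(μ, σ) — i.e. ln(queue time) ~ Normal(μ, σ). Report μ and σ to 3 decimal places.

μ ≈ 4.261, σ ≈ 1.096

If T ~ Lognormal(μ,σ) then ln T ~ Normal(μ,σ), so the p-quantile of ln T is μ + z_p·σ.
ln(26) = 3.258 and ln(130) = 4.868; z_{0.18} = -0.9154, z_{0.71} = 0.5534.
σ = (4.868 − 3.258)/(0.5534 − (-0.9154)) = 1.096.
μ = 3.258 − (-0.9154)·1.096 = 4.261.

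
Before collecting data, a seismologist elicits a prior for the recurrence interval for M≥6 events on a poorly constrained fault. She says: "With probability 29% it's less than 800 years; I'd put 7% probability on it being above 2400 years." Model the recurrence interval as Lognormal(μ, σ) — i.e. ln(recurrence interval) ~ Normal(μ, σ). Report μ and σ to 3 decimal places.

μ ≈ 6.984, σ ≈ 0.541

If T ~ Lognormal(μ,σ) then ln T ~ Normal(μ,σ), so the p-quantile of ln T is μ + z_p·σ.
ln(800) = 6.685 and ln(2400) = 7.783; z_{0.29} = -0.5534, z_{0.93} = 1.476.
σ = (7.783 − 6.685)/(1.476 − (-0.5534)) = 0.541.
μ = 6.685 − (-0.5534)·0.541 = 6.984.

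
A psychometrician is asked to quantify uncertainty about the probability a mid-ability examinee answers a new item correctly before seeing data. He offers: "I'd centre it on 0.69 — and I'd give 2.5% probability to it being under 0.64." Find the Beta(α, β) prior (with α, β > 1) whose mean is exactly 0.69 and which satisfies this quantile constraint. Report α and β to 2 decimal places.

α ≈ 235.59, β ≈ 105.85

With mean 0.69 fixed, write α = 0.69s, β = 0.31s where s = α+β.
Need P(θ < 0.64) = 0.025 under Beta(0.69s, 0.31s). Normal approximation: (q−m)/√(m(1−m)/s) ≈ z_{0.025} = -1.96, so s ≈ 0.69·0.31·(-1.96)²/(0.64−0.69)² = 328.7.
At s = 328.7: P(θ<0.64) ≈ 0.027. Adjusting to match 0.025 gives s ≈ 341.44.
So α = 0.69·341.44 ≈ 235.59, β = 0.31·341.44 ≈ 105.85.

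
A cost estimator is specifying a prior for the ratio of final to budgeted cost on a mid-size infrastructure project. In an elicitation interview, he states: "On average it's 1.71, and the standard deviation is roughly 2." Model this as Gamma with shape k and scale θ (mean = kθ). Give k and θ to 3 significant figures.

For Gamma(k, scale θ): mean = kθ, variance = kθ², so CV = 1/√k.
CV = SD/mean = 2/1.71 = 1.17, hence k = 1/CV² = 0.731.
Then θ = mean/k = 1.71/0.731 = 2.34.

k ≈ 0.731, θ ≈ 2.34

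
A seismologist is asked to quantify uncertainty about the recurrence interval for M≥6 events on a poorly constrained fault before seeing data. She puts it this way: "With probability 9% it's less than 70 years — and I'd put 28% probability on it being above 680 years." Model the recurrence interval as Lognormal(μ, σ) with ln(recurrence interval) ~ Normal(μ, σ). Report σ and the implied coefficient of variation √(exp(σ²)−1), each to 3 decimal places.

σ ≈ 1.182, CV ≈ 1.744

If T ~ Lognormal(μ,σ) then ln T ~ Normal(μ,σ), so the p-quantile of ln T is μ + z_p·σ.
ln(70) = 4.248 and ln(680) = 6.522; z_{0.09} = -1.341, z_{0.72} = 0.5828.
σ = (6.522 − 4.248)/(0.5828 − (-1.341)) = 1.182.
μ = 4.248 − (-1.341)·1.182 = 5.833.
CV = √(exp(σ²)−1) = √(exp(1.3970)−1) = 1.744.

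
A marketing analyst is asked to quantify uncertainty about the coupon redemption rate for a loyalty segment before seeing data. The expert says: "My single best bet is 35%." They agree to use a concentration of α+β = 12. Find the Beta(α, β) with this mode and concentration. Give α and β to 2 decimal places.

For α,β > 1 the Beta mode is (α−1)/(α+β−2). With α+β = 12, the mode is (α−1)/10.
Set (α−1)/10 = 0.35 → α = 1 + 0.35·10 = 4.50.
β = 12 − α = 7.50.

α = 4.50, β = 7.50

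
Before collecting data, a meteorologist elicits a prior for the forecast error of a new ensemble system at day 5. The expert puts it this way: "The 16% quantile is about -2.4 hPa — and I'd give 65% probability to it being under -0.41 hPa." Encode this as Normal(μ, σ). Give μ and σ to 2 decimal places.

μ = -0.97, σ = 1.44

The p-quantile of Normal(μ,σ) is μ + z_p·σ, with z_{0.16} = -0.9945 and z_{0.65} = 0.3853.
Eliminate σ: μ = (z₂·x₁ − z₁·x₂)/(z₂ − z₁) = (0.3853·-2.4 − (-0.9945)·-0.41)/1.38 = -0.97.
Then σ = (x₂ − x₁)/(z₂ − z₁) = (-0.41 − -2.4)/1.38 = 1.44.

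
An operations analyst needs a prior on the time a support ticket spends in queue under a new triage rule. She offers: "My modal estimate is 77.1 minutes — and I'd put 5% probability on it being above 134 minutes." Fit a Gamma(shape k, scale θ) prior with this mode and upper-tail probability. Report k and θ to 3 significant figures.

Gamma(k,θ) with k>1 has mode (k−1)θ, so θ = 77.1/(k−1).
Need P(X < 134) = 0.95 with θ tied to k this way. Start at k = 2, θ = 77.1: P(X<134) ≈ 0.518.
Too low — raise k to concentrate. Iterating converges to k ≈ 10.1.
Then θ = 77.1/(10.1−1) ≈ 8.44.

k ≈ 10.1, θ ≈ 8.44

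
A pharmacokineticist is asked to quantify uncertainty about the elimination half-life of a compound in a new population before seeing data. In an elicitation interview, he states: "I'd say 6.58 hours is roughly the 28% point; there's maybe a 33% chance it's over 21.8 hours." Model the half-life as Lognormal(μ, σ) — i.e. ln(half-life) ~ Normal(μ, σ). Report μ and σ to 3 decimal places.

μ ≈ 2.567, σ ≈ 1.171

If T ~ Lognormal(μ,σ) then ln T ~ Normal(μ,σ), so the p-quantile of ln T is μ + z_p·σ.
ln(6.58) = 1.884 and ln(21.8) = 3.082; z_{0.28} = -0.5828, z_{0.67} = 0.4399.
σ = (3.082 − 1.884)/(0.4399 − (-0.5828)) = 1.171.
μ = 1.884 − (-0.5828)·1.171 = 2.567.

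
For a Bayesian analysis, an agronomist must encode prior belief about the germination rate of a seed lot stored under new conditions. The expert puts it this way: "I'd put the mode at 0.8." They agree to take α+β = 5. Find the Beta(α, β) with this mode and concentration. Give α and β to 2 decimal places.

For α,β > 1 the Beta mode is (α−1)/(α+β−2). With α+β = 5, the mode is (α−1)/3.
Set (α−1)/3 = 0.8 → α = 1 + 0.8·3 = 3.40.
β = 5 − α = 1.60.

α = 3.40, β = 1.60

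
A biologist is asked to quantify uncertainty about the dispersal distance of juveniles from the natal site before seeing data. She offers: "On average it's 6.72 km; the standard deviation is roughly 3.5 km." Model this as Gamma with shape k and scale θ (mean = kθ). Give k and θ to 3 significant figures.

For Gamma(k, scale θ): mean = kθ, variance = kθ², so CV = 1/√k.
CV = SD/mean = 3.5/6.72 = 0.5208, hence k = 1/CV² = 3.69.
Then θ = mean/k = 6.72/3.69 = 1.82.

k ≈ 3.69, θ ≈ 1.82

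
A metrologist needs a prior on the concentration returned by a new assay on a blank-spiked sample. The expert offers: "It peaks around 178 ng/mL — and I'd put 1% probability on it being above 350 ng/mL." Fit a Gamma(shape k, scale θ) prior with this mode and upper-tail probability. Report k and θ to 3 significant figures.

k ≈ 11.8, θ ≈ 16.5

Gamma(k,θ) with k>1 has mode (k−1)θ, so θ = 178/(k−1).
Need P(X < 350) = 0.99 with θ tied to k this way. Start at k = 2, θ = 178: P(X<350) ≈ 0.585.
Too low — raise k to concentrate. Iterating converges to k ≈ 11.8.
Then θ = 178/(11.8−1) ≈ 16.5.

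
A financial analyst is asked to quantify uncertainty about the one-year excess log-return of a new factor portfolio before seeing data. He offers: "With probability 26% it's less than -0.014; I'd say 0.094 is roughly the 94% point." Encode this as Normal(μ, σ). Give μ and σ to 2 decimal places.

The p-quantile of Normal(μ,σ) is μ + z_p·σ, with z_{0.26} = -0.6433 and z_{0.94} = 1.555.
Eliminate σ: μ = (z₂·x₁ − z₁·x₂)/(z₂ − z₁) = (1.555·-0.014 − (-0.6433)·0.094)/2.198 = 0.02.
Then σ = (x₂ − x₁)/(z₂ − z₁) = (0.094 − -0.014)/2.198 = 0.05.

μ = 0.02, σ = 0.05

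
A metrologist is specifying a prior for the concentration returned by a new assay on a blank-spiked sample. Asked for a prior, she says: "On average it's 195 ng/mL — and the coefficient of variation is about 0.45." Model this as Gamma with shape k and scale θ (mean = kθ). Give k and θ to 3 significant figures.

k ≈ 4.94, θ ≈ 39.5

For Gamma(k, scale θ): mean = kθ, variance = kθ², so CV = 1/√k.
CV = 0.45, hence k = 1/CV² = 4.94.
Then θ = mean/k = 195/4.94 = 39.5.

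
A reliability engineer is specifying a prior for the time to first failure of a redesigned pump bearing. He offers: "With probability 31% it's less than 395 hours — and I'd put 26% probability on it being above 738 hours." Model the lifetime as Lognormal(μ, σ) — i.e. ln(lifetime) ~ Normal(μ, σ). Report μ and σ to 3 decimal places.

If T ~ Lognormal(μ,σ) then ln T ~ Normal(μ,σ), so the p-quantile of ln T is μ + z_p·σ.
ln(395) = 5.979 and ln(738) = 6.604; z_{0.31} = -0.4959, z_{0.74} = 0.6433.
σ = (6.604 − 5.979)/(0.6433 − (-0.4959)) = 0.549.
μ = 5.979 − (-0.4959)·0.549 = 6.251.

μ ≈ 6.251, σ ≈ 0.549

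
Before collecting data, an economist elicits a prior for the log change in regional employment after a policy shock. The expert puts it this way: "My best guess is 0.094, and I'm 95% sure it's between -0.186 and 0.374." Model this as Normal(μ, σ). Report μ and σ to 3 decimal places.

μ = 0.094, σ = 0.143

A symmetric 95% interval runs μ ± z·σ with z = 1.96.
Half-width = 0.28, so σ = 0.28/1.96 = 0.143.
μ is the stated best guess, 0.094.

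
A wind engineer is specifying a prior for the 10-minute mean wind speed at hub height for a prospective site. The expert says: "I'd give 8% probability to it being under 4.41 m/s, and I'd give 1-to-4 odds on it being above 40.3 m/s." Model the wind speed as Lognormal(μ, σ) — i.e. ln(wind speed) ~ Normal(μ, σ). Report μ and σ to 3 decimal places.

If T ~ Lognormal(μ,σ) then ln T ~ Normal(μ,σ), so the p-quantile of ln T is μ + z_p·σ.
ln(4.41) = 1.484 and ln(40.3) = 3.696; z_{0.08} = -1.405, z_{0.8} = 0.8416.
σ = (3.696 − 1.484)/(0.8416 − (-1.405)) = 0.985.
μ = 1.484 − (-1.405)·0.985 = 2.868.

μ ≈ 2.868, σ ≈ 0.985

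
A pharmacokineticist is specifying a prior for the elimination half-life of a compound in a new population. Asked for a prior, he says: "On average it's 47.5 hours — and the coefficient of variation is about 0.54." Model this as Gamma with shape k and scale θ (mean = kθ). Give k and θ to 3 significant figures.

k ≈ 3.43, θ ≈ 13.9

For Gamma(k, scale θ): mean = kθ, variance = kθ², so CV = 1/√k.
CV = 0.54, hence k = 1/CV² = 3.43.
Then θ = mean/k = 47.5/3.43 = 13.9.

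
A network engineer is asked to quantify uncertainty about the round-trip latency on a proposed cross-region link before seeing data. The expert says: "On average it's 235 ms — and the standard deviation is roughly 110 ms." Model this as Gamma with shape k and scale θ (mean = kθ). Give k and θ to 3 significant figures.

For Gamma(k, scale θ): mean = kθ, variance = kθ², so CV = 1/√k.
CV = SD/mean = 110/235 = 0.4681, hence k = 1/CV² = 4.56.
Then θ = mean/k = 235/4.56 = 51.5.

k ≈ 4.56, θ ≈ 51.5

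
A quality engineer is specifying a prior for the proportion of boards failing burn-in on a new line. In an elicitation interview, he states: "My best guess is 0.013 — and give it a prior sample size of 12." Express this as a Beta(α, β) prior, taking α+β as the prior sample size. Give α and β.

Under the effective-sample-size interpretation, Beta(α, β) has prior mean α/(α+β) and prior sample size α+β.
So α+β = 12 and α/(α+β) = 0.013, giving α = 0.013·12 = 0.156 and β = 12 − 0.156 = 11.844.

α = 0.156, β = 11.844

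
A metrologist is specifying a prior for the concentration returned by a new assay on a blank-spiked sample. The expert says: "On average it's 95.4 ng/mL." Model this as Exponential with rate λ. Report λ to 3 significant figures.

λ ≈ 0.0105

Exponential mean = 1/λ, so λ = 1/95.4 = 0.0105.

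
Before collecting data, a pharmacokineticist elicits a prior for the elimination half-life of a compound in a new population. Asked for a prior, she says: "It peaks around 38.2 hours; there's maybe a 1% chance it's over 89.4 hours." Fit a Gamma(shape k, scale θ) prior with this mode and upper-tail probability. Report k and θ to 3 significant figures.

Gamma(k,θ) with k>1 has mode (k−1)θ, so θ = 38.2/(k−1).
Need P(X < 89.4) = 0.99 with θ tied to k this way. Start at k = 2, θ = 38.2: P(X<89.4) ≈ 0.678.
Too low — raise k to concentrate. Iterating converges to k ≈ 7.58.
Then θ = 38.2/(7.58−1) ≈ 5.8.

k ≈ 7.58, θ ≈ 5.8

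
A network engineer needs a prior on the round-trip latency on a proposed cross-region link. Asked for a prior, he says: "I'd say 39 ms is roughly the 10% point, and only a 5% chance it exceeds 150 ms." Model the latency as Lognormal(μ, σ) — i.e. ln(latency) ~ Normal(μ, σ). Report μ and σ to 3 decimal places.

μ ≈ 4.253, σ ≈ 0.460

If T ~ Lognormal(μ,σ) then ln T ~ Normal(μ,σ), so the p-quantile of ln T is μ + z_p·σ.
ln(39) = 3.664 and ln(150) = 5.011; z_{0.1} = -1.282, z_{0.95} = 1.645.
σ = (5.011 − 3.664)/(1.645 − (-1.282)) = 0.460.
μ = 3.664 − (-1.282)·0.460 = 4.253.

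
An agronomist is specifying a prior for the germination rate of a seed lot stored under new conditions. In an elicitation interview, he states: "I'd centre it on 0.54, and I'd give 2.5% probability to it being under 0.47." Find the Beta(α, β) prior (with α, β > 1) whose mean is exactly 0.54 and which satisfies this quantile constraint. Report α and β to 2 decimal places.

α ≈ 105.56, β ≈ 89.92

With mean 0.54 fixed, write α = 0.54s, β = 0.46s where s = α+β.
Need P(θ < 0.47) = 0.025 under Beta(0.54s, 0.46s). Normal approximation: (q−m)/√(m(1−m)/s) ≈ z_{0.025} = -1.96, so s ≈ 0.54·0.46·(-1.96)²/(0.47−0.54)² = 194.7.
At s = 194.7: P(θ<0.47) ≈ 0.025. Adjusting to match 0.025 gives s ≈ 195.48.
So α = 0.54·195.48 ≈ 105.56, β = 0.46·195.48 ≈ 89.92.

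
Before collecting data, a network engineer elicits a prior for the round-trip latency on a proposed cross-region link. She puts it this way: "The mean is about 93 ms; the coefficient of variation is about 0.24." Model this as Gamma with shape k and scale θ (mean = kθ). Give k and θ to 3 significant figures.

k ≈ 17.4, θ ≈ 5.36

For Gamma(k, scale θ): mean = kθ, variance = kθ², so CV = 1/√k.
CV = 0.24, hence k = 1/CV² = 17.4.
Then θ = mean/k = 93/17.4 = 5.36.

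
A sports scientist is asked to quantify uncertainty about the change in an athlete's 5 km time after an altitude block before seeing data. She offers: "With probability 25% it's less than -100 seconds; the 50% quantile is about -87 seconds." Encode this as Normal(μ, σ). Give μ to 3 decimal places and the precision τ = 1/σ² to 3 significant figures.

μ = -87.000, τ = 0.00269

For Normal(μ,σ), the p-quantile is μ + z_p·σ. Here z_{0.25} = -0.6745, z_{0.5} = 0.
So -100 = μ − 0.6745σ and -87 = μ + 0σ.
Subtracting: σ = (-87 − -100)/(0 − (-0.6745)) = 19.274.
Then μ = -100 − (-0.6745)·19.274 = -87.000.
Precision τ = 1/σ² = 1/19.27² = 0.00269.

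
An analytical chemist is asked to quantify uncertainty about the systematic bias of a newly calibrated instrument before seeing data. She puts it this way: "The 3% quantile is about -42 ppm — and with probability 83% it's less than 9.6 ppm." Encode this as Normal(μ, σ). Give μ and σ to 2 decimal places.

μ = -7.77, σ = 18.20

For Normal(μ,σ), the p-quantile is μ + z_p·σ. Here z_{0.03} = -1.881, z_{0.83} = 0.9542.
So -42 = μ − 1.881σ and 9.6 = μ + 0.9542σ.
Subtracting: σ = (9.6 − -42)/(0.9542 − (-1.881)) = 18.20.
Then μ = -42 − (-1.881)·18.20 = -7.77.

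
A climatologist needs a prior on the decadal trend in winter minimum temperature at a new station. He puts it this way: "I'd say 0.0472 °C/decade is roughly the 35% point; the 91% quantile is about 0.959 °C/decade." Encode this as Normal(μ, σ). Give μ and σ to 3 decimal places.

The p-quantile of Normal(μ,σ) is μ + z_p·σ, with z_{0.35} = -0.3853 and z_{0.91} = 1.341.
Eliminate σ: μ = (z₂·x₁ − z₁·x₂)/(z₂ − z₁) = (1.341·0.0472 − (-0.3853)·0.959)/1.726 = 0.251.
Then σ = (x₂ − x₁)/(z₂ − z₁) = (0.959 − 0.0472)/1.726 = 0.528.

μ = 0.251, σ = 0.528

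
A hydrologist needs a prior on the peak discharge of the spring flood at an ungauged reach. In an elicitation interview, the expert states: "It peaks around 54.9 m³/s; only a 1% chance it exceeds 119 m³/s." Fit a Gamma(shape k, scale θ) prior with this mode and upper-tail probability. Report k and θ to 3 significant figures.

k ≈ 9.08, θ ≈ 6.79

Gamma(k,θ) with k>1 has mode (k−1)θ, so θ = 54.9/(k−1).
Need P(X < 119) = 0.99 with θ tied to k this way. Start at k = 2, θ = 54.9: P(X<119) ≈ 0.637.
Too low — raise k to concentrate. Iterating converges to k ≈ 9.08.
Then θ = 54.9/(9.08−1) ≈ 6.79.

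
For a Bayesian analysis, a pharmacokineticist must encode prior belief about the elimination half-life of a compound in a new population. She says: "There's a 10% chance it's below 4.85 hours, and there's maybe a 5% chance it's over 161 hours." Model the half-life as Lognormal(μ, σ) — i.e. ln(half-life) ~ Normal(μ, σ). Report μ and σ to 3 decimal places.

If T ~ Lognormal(μ,σ) then ln T ~ Normal(μ,σ), so the p-quantile of ln T is μ + z_p·σ.
ln(4.85) = 1.579 and ln(161) = 5.081; z_{0.1} = -1.282, z_{0.95} = 1.645.
σ = (5.081 − 1.579)/(1.645 − (-1.282)) = 1.197.
μ = 1.579 − (-1.282)·1.197 = 3.113.

μ ≈ 3.113, σ ≈ 1.197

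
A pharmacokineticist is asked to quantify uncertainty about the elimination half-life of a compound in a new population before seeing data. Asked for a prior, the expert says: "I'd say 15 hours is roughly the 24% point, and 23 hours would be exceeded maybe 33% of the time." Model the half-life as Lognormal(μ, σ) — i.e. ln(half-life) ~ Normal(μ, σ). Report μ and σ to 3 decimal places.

μ ≈ 2.971, σ ≈ 0.373

If T ~ Lognormal(μ,σ) then ln T ~ Normal(μ,σ), so the p-quantile of ln T is μ + z_p·σ.
ln(15) = 2.708 and ln(23) = 3.135; z_{0.24} = -0.7063, z_{0.67} = 0.4399.
σ = (3.135 − 2.708)/(0.4399 − (-0.7063)) = 0.373.
μ = 2.708 − (-0.7063)·0.373 = 2.971.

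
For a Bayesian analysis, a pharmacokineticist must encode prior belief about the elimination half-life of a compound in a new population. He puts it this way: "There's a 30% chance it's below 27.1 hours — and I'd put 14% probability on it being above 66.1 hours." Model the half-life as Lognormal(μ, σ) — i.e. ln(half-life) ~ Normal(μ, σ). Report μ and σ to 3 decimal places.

μ ≈ 3.591, σ ≈ 0.556

If T ~ Lognormal(μ,σ) then ln T ~ Normal(μ,σ), so the p-quantile of ln T is μ + z_p·σ.
ln(27.1) = 3.3 and ln(66.1) = 4.191; z_{0.3} = -0.5244, z_{0.86} = 1.08.
σ = (4.191 − 3.3)/(1.08 − (-0.5244)) = 0.556.
μ = 3.3 − (-0.5244)·0.556 = 3.591.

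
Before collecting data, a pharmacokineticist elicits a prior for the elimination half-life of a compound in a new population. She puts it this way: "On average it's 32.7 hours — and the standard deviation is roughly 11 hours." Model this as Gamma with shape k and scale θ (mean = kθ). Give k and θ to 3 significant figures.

k ≈ 8.84, θ ≈ 3.7

For Gamma(k, scale θ): mean = kθ, variance = kθ², so CV = 1/√k.
CV = SD/mean = 11/32.7 = 0.3364, hence k = 1/CV² = 8.84.
Then θ = mean/k = 32.7/8.84 = 3.7.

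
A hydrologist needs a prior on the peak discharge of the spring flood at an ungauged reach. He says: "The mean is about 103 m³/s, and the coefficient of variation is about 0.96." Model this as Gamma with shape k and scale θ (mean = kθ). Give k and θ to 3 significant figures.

k ≈ 1.09, θ ≈ 94.9

For Gamma(k, scale θ): mean = kθ, variance = kθ², so CV = 1/√k.
CV = 0.96, hence k = 1/CV² = 1.09.
Then θ = mean/k = 103/1.09 = 94.9.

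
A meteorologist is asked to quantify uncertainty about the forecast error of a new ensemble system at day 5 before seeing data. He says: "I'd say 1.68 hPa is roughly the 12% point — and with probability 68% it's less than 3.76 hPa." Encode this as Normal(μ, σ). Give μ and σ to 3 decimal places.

The p-quantile of Normal(μ,σ) is μ + z_p·σ, with z_{0.12} = -1.175 and z_{0.68} = 0.4677.
Eliminate σ: μ = (z₂·x₁ − z₁·x₂)/(z₂ − z₁) = (0.4677·1.68 − (-1.175)·3.76)/1.643 = 3.168.
Then σ = (x₂ − x₁)/(z₂ − z₁) = (3.76 − 1.68)/1.643 = 1.266.

μ = 3.168, σ = 1.266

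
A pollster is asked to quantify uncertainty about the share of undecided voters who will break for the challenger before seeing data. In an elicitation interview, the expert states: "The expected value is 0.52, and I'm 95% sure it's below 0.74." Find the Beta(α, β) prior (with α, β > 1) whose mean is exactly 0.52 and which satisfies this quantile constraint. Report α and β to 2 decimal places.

With mean 0.52 fixed, write α = 0.52s, β = 0.48s where s = α+β.
Need P(θ < 0.74) = 0.95 under Beta(0.52s, 0.48s). Normal approximation: (q−m)/√(m(1−m)/s) ≈ z_{0.95} = 1.64, so s ≈ 0.52·0.48·(1.64)²/(0.74−0.52)² = 14.0.
At s = 14.0: P(θ<0.74) ≈ 0.957. Adjusting to match 0.95 gives s ≈ 12.80.
So α = 0.52·12.80 ≈ 6.66, β = 0.48·12.80 ≈ 6.14.

α ≈ 6.66, β ≈ 6.14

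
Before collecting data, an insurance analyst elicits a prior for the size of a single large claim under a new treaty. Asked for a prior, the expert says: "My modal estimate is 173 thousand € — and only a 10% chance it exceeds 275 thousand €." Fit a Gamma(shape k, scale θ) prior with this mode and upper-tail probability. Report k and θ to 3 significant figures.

k ≈ 9.74, θ ≈ 19.8

Gamma(k,θ) with k>1 has mode (k−1)θ, so θ = 173/(k−1).
Need P(X < 275) = 0.9 with θ tied to k this way. Start at k = 2, θ = 173: P(X<275) ≈ 0.472.
Too low — raise k to concentrate. Iterating converges to k ≈ 9.74.
Then θ = 173/(9.74−1) ≈ 19.8.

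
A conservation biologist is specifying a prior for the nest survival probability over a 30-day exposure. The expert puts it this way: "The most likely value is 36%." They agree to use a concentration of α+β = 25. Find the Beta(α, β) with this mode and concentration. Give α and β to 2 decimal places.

α = 9.28, β = 15.72

For α,β > 1 the Beta mode is (α−1)/(α+β−2). With α+β = 25, the mode is (α−1)/23.
Set (α−1)/23 = 0.36 → α = 1 + 0.36·23 = 9.28.
β = 25 − α = 15.72.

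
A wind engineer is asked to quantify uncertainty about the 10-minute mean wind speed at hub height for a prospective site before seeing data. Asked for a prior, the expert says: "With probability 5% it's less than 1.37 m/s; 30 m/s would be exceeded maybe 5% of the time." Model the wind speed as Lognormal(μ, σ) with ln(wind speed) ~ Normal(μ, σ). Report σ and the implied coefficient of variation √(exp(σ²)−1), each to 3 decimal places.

σ ≈ 0.938, CV ≈ 1.188

If T ~ Lognormal(μ,σ) then ln T ~ Normal(μ,σ), so the p-quantile of ln T is μ + z_p·σ.
ln(1.37) = 0.3148 and ln(30) = 3.401; z_{0.05} = -1.645, z_{0.95} = 1.645.
σ = (3.401 − 0.3148)/(1.645 − (-1.645)) = 0.938.
μ = 0.3148 − (-1.645)·0.938 = 1.858.
CV = √(exp(σ²)−1) = √(exp(0.8802)−1) = 1.188.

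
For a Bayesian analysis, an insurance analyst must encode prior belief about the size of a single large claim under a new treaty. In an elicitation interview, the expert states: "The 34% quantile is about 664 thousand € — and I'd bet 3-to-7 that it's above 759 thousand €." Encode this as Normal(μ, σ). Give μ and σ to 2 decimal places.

μ = 705.82, σ = 101.40

For Normal(μ,σ), the p-quantile is μ + z_p·σ. Here z_{0.34} = -0.4125, z_{0.7} = 0.5244.
So 664 = μ − 0.4125σ and 759 = μ + 0.5244σ.
Subtracting: σ = (759 − 664)/(0.5244 − (-0.4125)) = 101.40.
Then μ = 664 − (-0.4125)·101.40 = 705.82.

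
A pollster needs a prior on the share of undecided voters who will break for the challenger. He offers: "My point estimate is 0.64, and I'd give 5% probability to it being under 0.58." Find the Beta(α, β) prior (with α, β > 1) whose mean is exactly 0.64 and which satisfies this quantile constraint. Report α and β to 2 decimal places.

With mean 0.64 fixed, write α = 0.64s, β = 0.36s where s = α+β.
Need P(θ < 0.58) = 0.05 under Beta(0.64s, 0.36s). Normal approximation: (q−m)/√(m(1−m)/s) ≈ z_{0.05} = -1.64, so s ≈ 0.64·0.36·(-1.64)²/(0.58−0.64)² = 173.2.
At s = 173.2: P(θ<0.58) ≈ 0.052. Adjusting to match 0.05 gives s ≈ 177.53.
So α = 0.64·177.53 ≈ 113.62, β = 0.36·177.53 ≈ 63.91.

α ≈ 113.62, β ≈ 63.91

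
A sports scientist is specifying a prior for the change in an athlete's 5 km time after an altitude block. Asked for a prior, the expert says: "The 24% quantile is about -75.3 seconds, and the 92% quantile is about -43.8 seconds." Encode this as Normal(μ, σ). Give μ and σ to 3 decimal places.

μ = -64.763, σ = 14.919

For Normal(μ,σ), the p-quantile is μ + z_p·σ. Here z_{0.24} = -0.7063, z_{0.92} = 1.405.
So -75.3 = μ − 0.7063σ and -43.8 = μ + 1.405σ.
Subtracting: σ = (-43.8 − -75.3)/(1.405 − (-0.7063)) = 14.919.
Then μ = -75.3 − (-0.7063)·14.919 = -64.763.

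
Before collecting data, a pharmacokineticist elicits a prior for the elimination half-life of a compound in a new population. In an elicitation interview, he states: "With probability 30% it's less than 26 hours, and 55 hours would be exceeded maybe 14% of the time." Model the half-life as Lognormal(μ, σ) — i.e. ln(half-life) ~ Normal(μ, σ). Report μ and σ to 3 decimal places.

If T ~ Lognormal(μ,σ) then ln T ~ Normal(μ,σ), so the p-quantile of ln T is μ + z_p·σ.
ln(26) = 3.258 and ln(55) = 4.007; z_{0.3} = -0.5244, z_{0.86} = 1.08.
σ = (4.007 − 3.258)/(1.08 − (-0.5244)) = 0.467.
μ = 3.258 − (-0.5244)·0.467 = 3.503.

μ ≈ 3.503, σ ≈ 0.467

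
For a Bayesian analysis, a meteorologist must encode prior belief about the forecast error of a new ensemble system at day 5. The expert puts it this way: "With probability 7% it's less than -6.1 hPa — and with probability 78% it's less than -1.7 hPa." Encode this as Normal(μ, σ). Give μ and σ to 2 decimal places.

μ = -3.21, σ = 1.96

For Normal(μ,σ), the p-quantile is μ + z_p·σ. Here z_{0.07} = -1.476, z_{0.78} = 0.7722.
So -6.1 = μ − 1.476σ and -1.7 = μ + 0.7722σ.
Subtracting: σ = (-1.7 − -6.1)/(0.7722 − (-1.476)) = 1.96.
Then μ = -6.1 − (-1.476)·1.96 = -3.21.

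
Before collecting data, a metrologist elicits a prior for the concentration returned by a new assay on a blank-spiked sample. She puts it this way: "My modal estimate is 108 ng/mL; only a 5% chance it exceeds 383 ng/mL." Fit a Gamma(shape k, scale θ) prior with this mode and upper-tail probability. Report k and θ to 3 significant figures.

Gamma(k,θ) with k>1 has mode (k−1)θ, so θ = 108/(k−1).
Need P(X < 383) = 0.95 with θ tied to k this way. Start at k = 2, θ = 108: P(X<383) ≈ 0.869.
Too low — raise k to concentrate. Iterating converges to k ≈ 2.61.
Then θ = 108/(2.61−1) ≈ 67.2.

k ≈ 2.61, θ ≈ 67.2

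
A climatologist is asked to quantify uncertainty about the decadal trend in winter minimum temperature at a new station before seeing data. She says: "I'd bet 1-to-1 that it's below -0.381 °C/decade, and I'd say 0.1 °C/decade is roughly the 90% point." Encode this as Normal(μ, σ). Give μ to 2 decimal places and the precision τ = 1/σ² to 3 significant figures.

For Normal(μ,σ), the p-quantile is μ + z_p·σ. Here z_{0.5} = 0, z_{0.9} = 1.282.
So -0.381 = μ + 0σ and 0.1 = μ + 1.282σ.
Subtracting: σ = (0.1 − -0.381)/(1.282 − (0)) = 0.38.
Then μ = -0.381 − (0)·0.38 = -0.38.
Precision τ = 1/σ² = 1/0.3753² = 7.1.

μ = -0.38, τ = 7.1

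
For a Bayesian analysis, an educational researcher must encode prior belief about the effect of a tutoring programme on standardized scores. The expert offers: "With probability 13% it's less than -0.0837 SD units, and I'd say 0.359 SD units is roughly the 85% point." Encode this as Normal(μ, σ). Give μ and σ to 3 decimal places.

μ = 0.147, σ = 0.205

The p-quantile of Normal(μ,σ) is μ + z_p·σ, with z_{0.13} = -1.126 and z_{0.85} = 1.036.
Eliminate σ: μ = (z₂·x₁ − z₁·x₂)/(z₂ − z₁) = (1.036·-0.0837 − (-1.126)·0.359)/2.163 = 0.147.
Then σ = (x₂ − x₁)/(z₂ − z₁) = (0.359 − -0.0837)/2.163 = 0.205.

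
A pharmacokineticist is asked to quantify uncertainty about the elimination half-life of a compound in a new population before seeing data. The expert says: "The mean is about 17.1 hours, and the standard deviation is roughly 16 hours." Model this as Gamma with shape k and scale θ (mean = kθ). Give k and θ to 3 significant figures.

k ≈ 1.14, θ ≈ 15

For Gamma(k, scale θ): mean = kθ, variance = kθ², so CV = 1/√k.
CV = SD/mean = 16/17.1 = 0.9357, hence k = 1/CV² = 1.14.
Then θ = mean/k = 17.1/1.14 = 15.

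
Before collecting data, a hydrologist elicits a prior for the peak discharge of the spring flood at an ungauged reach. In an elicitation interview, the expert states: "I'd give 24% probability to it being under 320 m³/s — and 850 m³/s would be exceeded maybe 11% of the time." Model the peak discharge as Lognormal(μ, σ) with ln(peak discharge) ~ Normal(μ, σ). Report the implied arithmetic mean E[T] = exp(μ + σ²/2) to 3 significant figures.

If T ~ Lognormal(μ,σ) then ln T ~ Normal(μ,σ), so the p-quantile of ln T is μ + z_p·σ.
ln(320) = 5.768 and ln(850) = 6.745; z_{0.24} = -0.7063, z_{0.89} = 1.227.
σ = (6.745 − 5.768)/(1.227 − (-0.7063)) = 0.505.
μ = 5.768 − (-0.7063)·0.505 = 6.125.
E[T] = exp(μ + σ²/2) = exp(6.125 + 0.1277) = 520 m³/s.

E[T] ≈ 520 m³/s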